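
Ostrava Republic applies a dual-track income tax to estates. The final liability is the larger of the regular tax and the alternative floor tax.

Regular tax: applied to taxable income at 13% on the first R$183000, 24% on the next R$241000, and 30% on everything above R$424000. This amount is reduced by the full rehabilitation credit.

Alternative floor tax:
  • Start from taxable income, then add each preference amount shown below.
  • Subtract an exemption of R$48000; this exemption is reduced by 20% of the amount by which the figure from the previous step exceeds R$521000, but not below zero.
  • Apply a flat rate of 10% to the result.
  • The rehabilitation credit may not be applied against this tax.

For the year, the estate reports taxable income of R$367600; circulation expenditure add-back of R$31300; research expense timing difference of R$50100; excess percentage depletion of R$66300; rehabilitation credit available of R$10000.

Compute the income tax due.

R$58094

Alternative floor tax:
  Adjusted income: R$367600 + R$31300 + R$50100 + R$66300 = R$515300
  Exemption: R$515300 ≤ R$521000, so full R$48000 applies
  Base: R$515300 − R$48000 = R$467300
  R$467300 × 10% = R$46730

Regular tax:
  R$183000 × 13% = R$23790
  R$184600 × 24% = R$44304
  → R$68094
  Less rehabilitation credit R$10000 → R$58094

R$58094 > R$46730, so the regular tax governs.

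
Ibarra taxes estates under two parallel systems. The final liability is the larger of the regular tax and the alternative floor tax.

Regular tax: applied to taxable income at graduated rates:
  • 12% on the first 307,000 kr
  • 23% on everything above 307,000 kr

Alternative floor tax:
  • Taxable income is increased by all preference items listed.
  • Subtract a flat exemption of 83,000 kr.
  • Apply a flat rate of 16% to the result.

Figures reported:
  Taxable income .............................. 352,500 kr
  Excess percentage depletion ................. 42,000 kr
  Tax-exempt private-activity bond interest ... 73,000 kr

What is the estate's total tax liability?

61,520 kr

Alternative floor tax:
  Adjusted income: 352,500 kr + 42,000 kr + 73,000 kr = 467,500 kr
  Less exemption 83,000 kr → base 384,500 kr
  384,500 kr × 16% = 61,520 kr

Regular tax:
  307,000 kr × 12% = 36,840 kr
  45,500 kr × 23% = 10,465 kr
  → 47,305 kr

61,520 kr > 47,305 kr, so the alternative floor tax is the binding amount.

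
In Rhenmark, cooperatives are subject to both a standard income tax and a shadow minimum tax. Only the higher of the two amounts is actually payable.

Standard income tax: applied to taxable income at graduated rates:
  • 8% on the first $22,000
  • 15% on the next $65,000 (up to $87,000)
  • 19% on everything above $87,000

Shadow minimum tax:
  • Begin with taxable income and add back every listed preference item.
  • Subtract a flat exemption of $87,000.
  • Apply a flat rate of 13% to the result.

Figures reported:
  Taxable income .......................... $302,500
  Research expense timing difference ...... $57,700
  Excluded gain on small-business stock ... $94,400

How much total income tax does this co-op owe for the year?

$52,455

Shadow minimum tax:
  Adjusted income: $302,500 + $57,700 + $94,400 = $454,600
  Less exemption $87,000 → base $367,600
  $367,600 × 13% = $47,788

Standard income tax:
  $22,000 × 8% = $1,760
  $65,000 × 15% = $9,750
  $215,500 × 19% = $40,945
  → $52,455

$52,455 > $47,788, so the standard income tax governs.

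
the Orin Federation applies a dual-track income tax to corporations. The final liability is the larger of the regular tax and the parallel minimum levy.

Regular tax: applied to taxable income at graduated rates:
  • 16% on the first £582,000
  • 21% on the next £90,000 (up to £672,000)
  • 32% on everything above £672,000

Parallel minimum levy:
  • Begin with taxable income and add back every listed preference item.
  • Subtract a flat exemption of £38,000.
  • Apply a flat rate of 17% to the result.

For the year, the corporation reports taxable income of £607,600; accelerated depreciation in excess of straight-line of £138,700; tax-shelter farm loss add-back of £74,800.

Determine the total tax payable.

£133,127

Parallel minimum levy:
  Adjusted income: £607,600 + £138,700 + £74,800 = £821,100
  Less exemption £38,000 → base £783,100
  £783,100 × 17% = £133,127

Regular tax:
  £582,000 × 16% = £93,120
  £25,600 × 21% = £5,376
  → £98,496

£133,127 > £98,496, so the parallel minimum levy is the binding amount.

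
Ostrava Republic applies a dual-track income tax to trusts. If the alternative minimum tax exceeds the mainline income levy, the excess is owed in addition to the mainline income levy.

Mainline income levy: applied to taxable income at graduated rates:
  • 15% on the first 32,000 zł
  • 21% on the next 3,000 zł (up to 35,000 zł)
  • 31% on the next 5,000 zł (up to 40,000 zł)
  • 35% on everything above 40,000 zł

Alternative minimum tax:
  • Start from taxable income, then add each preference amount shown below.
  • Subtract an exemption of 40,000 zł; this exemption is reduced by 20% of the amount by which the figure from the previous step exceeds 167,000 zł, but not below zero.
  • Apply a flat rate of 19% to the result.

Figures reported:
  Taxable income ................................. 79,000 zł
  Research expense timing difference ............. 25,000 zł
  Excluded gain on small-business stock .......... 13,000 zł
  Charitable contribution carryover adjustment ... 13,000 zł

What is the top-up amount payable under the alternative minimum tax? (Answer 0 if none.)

Mainline income levy:
  32,000 zł × 15% = 4,800 zł
  3,000 zł × 21% = 630 zł
  5,000 zł × 31% = 1,550 zł
  39,000 zł × 35% = 13,650 zł
  → 20,630 zł

Alternative minimum tax:
  Adjusted income: 79,000 zł + 25,000 zł + 13,000 zł + 13,000 zł = 130,000 zł
  Exemption: 130,000 zł ≤ 167,000 zł, so full 40,000 zł applies
  Base: 130,000 zł − 40,000 zł = 90,000 zł
  90,000 zł × 19% = 17,100 zł

17,100 zł ≤ 20,630 zł, so no add-on is due.

0 zł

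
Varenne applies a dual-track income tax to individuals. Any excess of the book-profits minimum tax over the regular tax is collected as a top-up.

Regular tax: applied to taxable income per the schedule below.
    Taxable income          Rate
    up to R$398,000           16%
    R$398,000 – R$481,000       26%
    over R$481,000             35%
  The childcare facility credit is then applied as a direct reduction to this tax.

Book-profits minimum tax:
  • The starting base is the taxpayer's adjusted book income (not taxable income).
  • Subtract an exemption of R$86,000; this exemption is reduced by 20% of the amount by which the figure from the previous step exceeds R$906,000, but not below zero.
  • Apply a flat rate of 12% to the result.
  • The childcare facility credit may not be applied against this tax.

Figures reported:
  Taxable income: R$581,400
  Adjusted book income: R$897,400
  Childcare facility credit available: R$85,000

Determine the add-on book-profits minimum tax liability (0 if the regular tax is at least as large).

R$61,968

Book-profits minimum tax:
  Base (adjusted book income): R$897,400
  Exemption: R$897,400 ≤ R$906,000, so full R$86,000 applies
  Base: R$897,400 − R$86,000 = R$811,400
  R$811,400 × 12% = R$97,368

Regular tax:
  R$398,000 × 16% = R$63,680
  R$83,000 × 26% = R$21,580
  R$100,400 × 35% = R$35,140
  → R$120,400
  Less childcare facility credit R$85,000 → R$35,400

Excess of book-profits minimum tax over regular tax: R$97,368 − R$35,400 = R$61,968.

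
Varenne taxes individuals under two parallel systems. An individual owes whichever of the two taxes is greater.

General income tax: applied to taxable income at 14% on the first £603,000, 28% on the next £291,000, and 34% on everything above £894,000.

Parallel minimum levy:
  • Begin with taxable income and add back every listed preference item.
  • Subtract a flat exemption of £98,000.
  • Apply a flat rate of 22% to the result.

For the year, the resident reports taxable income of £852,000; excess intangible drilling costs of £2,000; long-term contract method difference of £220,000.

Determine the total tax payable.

Parallel minimum levy:
  Adjusted income: £852,000 + £2,000 + £220,000 = £1,074,000
  Less exemption £98,000 → base £976,000
  £976,000 × 22% = £214,720

General income tax:
  £603,000 × 14% = £84,420
  £249,000 × 28% = £69,720
  → £154,140

£214,720 > £154,140, so the parallel minimum levy is the binding amount.

£214,720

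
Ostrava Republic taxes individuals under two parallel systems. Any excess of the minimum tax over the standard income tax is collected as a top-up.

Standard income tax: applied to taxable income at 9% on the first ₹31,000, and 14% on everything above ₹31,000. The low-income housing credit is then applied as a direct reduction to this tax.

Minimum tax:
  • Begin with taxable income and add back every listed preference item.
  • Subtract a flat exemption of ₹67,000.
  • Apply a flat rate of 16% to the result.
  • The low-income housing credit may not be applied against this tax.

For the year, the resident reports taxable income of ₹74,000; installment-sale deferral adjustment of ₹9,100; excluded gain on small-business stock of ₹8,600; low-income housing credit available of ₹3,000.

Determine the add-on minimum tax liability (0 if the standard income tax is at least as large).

Minimum tax:
  Adjusted income: ₹74,000 + ₹9,100 + ₹8,600 = ₹91,700
  Less exemption ₹67,000 → base ₹24,700
  ₹24,700 × 16% = ₹3,952

Standard income tax:
  ₹31,000 × 9% = ₹2,790
  ₹43,000 × 14% = ₹6,020
  → ₹8,810
  Less low-income housing credit ₹3,000 → ₹5,810

₹3,952 ≤ ₹5,810, so no add-on is due.

₹0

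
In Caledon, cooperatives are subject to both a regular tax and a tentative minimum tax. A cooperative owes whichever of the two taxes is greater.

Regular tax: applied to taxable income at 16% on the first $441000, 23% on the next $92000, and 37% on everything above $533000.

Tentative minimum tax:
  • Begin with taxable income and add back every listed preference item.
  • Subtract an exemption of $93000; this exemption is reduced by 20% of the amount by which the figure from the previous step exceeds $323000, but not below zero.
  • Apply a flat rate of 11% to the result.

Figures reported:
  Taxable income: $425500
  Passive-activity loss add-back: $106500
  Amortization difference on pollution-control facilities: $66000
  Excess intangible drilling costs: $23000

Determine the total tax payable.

Tentative minimum tax:
  Adjusted income: $425500 + $106500 + $66000 + $23000 = $621000
  Exemption: $93000 − 20% × ($621000 − $323000) = $93000 − $59600 = $33400
  Base: $621000 − $33400 = $587600
  $587600 × 11% = $64636

Regular tax:
  $425500 × 16% = $68080

$68080 > $64636, so the regular tax governs.

$68080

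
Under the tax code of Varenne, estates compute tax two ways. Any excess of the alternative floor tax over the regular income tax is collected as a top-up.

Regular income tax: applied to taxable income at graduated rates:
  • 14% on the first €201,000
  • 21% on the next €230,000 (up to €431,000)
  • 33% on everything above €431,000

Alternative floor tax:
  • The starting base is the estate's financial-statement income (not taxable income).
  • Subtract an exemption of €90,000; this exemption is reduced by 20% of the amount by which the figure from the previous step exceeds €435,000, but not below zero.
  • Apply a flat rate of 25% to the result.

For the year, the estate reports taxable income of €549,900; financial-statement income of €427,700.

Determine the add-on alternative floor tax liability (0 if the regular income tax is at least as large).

€0

Regular income tax:
  €201,000 × 14% = €28,140
  €230,000 × 21% = €48,300
  €118,900 × 33% = €39,237
  → €115,677

Alternative floor tax:
  Base (financial-statement income): €427,700
  Exemption: €427,700 ≤ €435,000, so full €90,000 applies
  Base: €427,700 − €90,000 = €337,700
  €337,700 × 25% = €84,425

€84,425 ≤ €115,677, so no add-on is due.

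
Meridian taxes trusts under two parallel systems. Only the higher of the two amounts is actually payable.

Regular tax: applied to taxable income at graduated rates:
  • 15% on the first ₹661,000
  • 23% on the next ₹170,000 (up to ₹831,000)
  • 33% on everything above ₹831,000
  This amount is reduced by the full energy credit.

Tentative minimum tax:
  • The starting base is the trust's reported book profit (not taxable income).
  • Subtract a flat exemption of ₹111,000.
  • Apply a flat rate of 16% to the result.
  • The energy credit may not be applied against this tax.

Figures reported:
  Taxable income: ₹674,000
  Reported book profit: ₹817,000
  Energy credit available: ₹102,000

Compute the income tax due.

₹112,960

Tentative minimum tax:
  Base (reported book profit): ₹817,000
  Less exemption ₹111,000 → base ₹706,000
  ₹706,000 × 16% = ₹112,960

Regular tax:
  ₹661,000 × 15% = ₹99,150
  ₹13,000 × 23% = ₹2,990
  → ₹102,140
  Less energy credit ₹102,000 → ₹140

₹112,960 > ₹140, so the tentative minimum tax is the binding amount.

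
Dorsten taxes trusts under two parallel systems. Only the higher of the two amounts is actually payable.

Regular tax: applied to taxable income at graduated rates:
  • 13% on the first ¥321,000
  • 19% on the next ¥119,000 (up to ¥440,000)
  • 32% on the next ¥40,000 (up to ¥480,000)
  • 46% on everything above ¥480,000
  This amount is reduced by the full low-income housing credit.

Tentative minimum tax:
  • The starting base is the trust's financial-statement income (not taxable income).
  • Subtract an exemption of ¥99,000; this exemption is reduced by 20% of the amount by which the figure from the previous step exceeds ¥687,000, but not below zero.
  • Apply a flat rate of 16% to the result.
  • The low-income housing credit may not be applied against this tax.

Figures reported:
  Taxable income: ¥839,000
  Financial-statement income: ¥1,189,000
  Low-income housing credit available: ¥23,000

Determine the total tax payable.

Tentative minimum tax:
  Base (financial-statement income): ¥1,189,000
  Exemption: 20% × (¥1,189,000 − ¥687,000) = ¥100,400 ≥ ¥99,000, so the exemption is fully phased out
  Base: ¥1,189,000 − ¥0 = ¥1,189,000
  ¥1,189,000 × 16% = ¥190,240

Regular tax:
  ¥321,000 × 13% = ¥41,730
  ¥119,000 × 19% = ¥22,610
  ¥40,000 × 32% = ¥12,800
  ¥359,000 × 46% = ¥165,140
  → ¥242,280
  Less low-income housing credit ¥23,000 → ¥219,280

¥219,280 > ¥190,240, so the regular tax governs.

¥219,280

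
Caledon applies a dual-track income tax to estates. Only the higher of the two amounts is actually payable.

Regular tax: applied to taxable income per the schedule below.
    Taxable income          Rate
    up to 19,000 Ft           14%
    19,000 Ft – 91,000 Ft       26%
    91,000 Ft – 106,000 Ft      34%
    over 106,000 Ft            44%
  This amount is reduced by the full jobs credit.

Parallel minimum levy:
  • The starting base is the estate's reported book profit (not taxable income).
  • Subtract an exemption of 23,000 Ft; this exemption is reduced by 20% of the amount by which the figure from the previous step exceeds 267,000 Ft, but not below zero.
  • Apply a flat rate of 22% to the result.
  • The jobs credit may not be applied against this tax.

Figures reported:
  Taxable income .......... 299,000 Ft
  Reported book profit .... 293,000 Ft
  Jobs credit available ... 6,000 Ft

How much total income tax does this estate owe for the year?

105,400 Ft

Regular tax:
  19,000 Ft × 14% = 2,660 Ft
  72,000 Ft × 26% = 18,720 Ft
  15,000 Ft × 34% = 5,100 Ft
  193,000 Ft × 44% = 84,920 Ft
  → 111,400 Ft
  Less jobs credit 6,000 Ft → 105,400 Ft

Parallel minimum levy:
  Base (reported book profit): 293,000 Ft
  Exemption: 23,000 Ft − 20% × (293,000 Ft − 267,000 Ft) = 23,000 Ft − 5,200 Ft = 17,800 Ft
  Base: 293,000 Ft − 17,800 Ft = 275,200 Ft
  275,200 Ft × 22% = 60,544 Ft

105,400 Ft > 60,544 Ft, so the regular tax governs.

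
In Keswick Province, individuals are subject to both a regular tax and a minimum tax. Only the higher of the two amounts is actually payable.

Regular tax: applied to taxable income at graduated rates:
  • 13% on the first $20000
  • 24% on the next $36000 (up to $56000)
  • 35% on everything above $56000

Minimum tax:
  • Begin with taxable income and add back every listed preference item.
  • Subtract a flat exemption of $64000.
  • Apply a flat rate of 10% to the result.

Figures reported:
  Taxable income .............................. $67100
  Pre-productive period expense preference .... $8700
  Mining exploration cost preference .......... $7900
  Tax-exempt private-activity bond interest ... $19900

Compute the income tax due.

Regular tax:
  $20000 × 13% = $2600
  $36000 × 24% = $8640
  $11100 × 35% = $3885
  → $15125

Minimum tax:
  Adjusted income: $67100 + $8700 + $7900 + $19900 = $103600
  Less exemption $64000 → base $39600
  $39600 × 10% = $3960

$15125 > $3960, so the regular tax governs.

$15125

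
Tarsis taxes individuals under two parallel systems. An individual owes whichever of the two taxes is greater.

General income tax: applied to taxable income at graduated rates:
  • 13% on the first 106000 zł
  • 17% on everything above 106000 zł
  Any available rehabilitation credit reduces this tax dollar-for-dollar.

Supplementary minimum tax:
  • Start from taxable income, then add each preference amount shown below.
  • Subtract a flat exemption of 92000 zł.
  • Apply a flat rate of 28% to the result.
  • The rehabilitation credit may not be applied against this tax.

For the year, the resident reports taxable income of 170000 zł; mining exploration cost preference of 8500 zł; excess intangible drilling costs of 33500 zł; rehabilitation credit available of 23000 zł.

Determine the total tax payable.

Supplementary minimum tax:
  Adjusted income: 170000 zł + 8500 zł + 33500 zł = 212000 zł
  Less exemption 92000 zł → base 120000 zł
  120000 zł × 28% = 33600 zł

General income tax:
  106000 zł × 13% = 13780 zł
  64000 zł × 17% = 10880 zł
  → 24660 zł
  Less rehabilitation credit 23000 zł → 1660 zł

33600 zł > 1660 zł, so the supplementary minimum tax is the binding amount.

33600 zł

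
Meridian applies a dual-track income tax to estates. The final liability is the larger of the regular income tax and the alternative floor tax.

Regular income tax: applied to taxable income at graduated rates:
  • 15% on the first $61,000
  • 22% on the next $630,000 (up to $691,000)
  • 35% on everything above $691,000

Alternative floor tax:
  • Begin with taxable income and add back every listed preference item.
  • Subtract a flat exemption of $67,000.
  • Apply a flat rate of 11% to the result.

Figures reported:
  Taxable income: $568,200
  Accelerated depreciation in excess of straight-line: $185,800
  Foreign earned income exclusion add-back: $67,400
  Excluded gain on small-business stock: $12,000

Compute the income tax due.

$120,734

Regular income tax:
  $61,000 × 15% = $9,150
  $507,200 × 22% = $111,584
  → $120,734

Alternative floor tax:
  Adjusted income: $568,200 + $185,800 + $67,400 + $12,000 = $833,400
  Less exemption $67,000 → base $766,400
  $766,400 × 11% = $84,304

$120,734 > $84,304, so the regular income tax governs.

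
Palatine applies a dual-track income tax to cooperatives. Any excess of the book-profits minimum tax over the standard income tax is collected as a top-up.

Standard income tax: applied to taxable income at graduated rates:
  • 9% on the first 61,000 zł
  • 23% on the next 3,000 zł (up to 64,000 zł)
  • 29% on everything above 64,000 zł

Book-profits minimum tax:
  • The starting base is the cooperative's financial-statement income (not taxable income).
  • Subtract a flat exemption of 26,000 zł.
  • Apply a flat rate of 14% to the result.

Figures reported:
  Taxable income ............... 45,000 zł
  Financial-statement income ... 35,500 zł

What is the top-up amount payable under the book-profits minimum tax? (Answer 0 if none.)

0 zł

Book-profits minimum tax:
  Base (financial-statement income): 35,500 zł
  Less exemption 26,000 zł → base 9,500 zł
  9,500 zł × 14% = 1,330 zł

Standard income tax:
  45,000 zł × 9% = 4,050 zł

1,330 zł ≤ 4,050 zł, so no add-on is due.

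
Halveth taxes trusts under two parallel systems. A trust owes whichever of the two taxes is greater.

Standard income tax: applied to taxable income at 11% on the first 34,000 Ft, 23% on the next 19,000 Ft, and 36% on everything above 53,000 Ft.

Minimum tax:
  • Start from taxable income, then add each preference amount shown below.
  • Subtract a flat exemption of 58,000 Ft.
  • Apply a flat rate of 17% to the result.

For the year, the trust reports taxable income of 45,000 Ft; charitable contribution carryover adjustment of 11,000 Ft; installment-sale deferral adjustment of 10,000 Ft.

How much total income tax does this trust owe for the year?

Minimum tax:
  Adjusted income: 45,000 Ft + 11,000 Ft + 10,000 Ft = 66,000 Ft
  Less exemption 58,000 Ft → base 8,000 Ft
  8,000 Ft × 17% = 1,360 Ft

Standard income tax:
  34,000 Ft × 11% = 3,740 Ft
  11,000 Ft × 23% = 2,530 Ft
  → 6,270 Ft

6,270 Ft > 1,360 Ft, so the standard income tax governs.

6,270 Ft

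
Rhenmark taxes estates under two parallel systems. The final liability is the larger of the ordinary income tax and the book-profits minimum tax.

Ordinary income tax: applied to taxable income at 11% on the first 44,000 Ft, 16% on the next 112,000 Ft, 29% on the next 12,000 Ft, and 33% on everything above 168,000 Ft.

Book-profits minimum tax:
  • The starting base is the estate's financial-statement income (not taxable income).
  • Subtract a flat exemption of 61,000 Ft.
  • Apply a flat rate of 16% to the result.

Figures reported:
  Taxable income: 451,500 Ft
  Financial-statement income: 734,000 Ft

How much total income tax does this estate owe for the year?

119,795 Ft

Book-profits minimum tax:
  Base (financial-statement income): 734,000 Ft
  Less exemption 61,000 Ft → base 673,000 Ft
  673,000 Ft × 16% = 107,680 Ft

Ordinary income tax:
  44,000 Ft × 11% = 4,840 Ft
  112,000 Ft × 16% = 17,920 Ft
  12,000 Ft × 29% = 3,480 Ft
  283,500 Ft × 33% = 93,555 Ft
  → 119,795 Ft

119,795 Ft > 107,680 Ft, so the ordinary income tax governs.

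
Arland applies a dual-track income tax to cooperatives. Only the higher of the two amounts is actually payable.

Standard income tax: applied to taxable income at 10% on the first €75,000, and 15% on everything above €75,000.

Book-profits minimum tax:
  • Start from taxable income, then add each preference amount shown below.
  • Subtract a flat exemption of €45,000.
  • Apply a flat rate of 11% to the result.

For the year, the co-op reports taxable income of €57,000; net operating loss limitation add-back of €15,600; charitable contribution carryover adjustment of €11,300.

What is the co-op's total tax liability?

Book-profits minimum tax:
  Adjusted income: €57,000 + €15,600 + €11,300 = €83,900
  Less exemption €45,000 → base €38,900
  €38,900 × 11% = €4,279

Standard income tax:
  €57,000 × 10% = €5,700

€5,700 > €4,279, so the standard income tax governs.

€5,700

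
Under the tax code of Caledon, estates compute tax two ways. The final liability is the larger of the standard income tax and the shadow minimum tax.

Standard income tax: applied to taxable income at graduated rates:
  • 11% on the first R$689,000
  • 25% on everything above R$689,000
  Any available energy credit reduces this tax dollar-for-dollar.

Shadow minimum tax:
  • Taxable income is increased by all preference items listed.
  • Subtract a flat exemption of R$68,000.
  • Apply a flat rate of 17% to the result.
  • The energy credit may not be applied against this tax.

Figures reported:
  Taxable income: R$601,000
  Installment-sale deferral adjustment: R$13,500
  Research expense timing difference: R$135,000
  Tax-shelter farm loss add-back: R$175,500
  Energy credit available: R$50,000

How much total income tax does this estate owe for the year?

R$145,690

Shadow minimum tax:
  Adjusted income: R$601,000 + R$13,500 + R$135,000 + R$175,500 = R$925,000
  Less exemption R$68,000 → base R$857,000
  R$857,000 × 17% = R$145,690

Standard income tax:
  R$601,000 × 11% = R$66,110
  Less energy credit R$50,000 → R$16,110

R$145,690 > R$16,110, so the shadow minimum tax is the binding amount.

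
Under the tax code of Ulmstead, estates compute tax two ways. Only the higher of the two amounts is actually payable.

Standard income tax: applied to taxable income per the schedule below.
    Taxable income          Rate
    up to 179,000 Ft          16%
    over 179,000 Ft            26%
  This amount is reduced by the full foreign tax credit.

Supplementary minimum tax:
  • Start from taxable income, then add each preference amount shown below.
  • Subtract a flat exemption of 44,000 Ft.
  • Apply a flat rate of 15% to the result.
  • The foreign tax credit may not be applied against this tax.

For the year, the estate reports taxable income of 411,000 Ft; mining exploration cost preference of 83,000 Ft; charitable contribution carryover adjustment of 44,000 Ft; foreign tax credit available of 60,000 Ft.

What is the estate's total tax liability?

74,100 Ft

Supplementary minimum tax:
  Adjusted income: 411,000 Ft + 83,000 Ft + 44,000 Ft = 538,000 Ft
  Less exemption 44,000 Ft → base 494,000 Ft
  494,000 Ft × 15% = 74,100 Ft

Standard income tax:
  179,000 Ft × 16% = 28,640 Ft
  232,000 Ft × 26% = 60,320 Ft
  → 88,960 Ft
  Less foreign tax credit 60,000 Ft → 28,960 Ft

74,100 Ft > 28,960 Ft, so the supplementary minimum tax is the binding amount.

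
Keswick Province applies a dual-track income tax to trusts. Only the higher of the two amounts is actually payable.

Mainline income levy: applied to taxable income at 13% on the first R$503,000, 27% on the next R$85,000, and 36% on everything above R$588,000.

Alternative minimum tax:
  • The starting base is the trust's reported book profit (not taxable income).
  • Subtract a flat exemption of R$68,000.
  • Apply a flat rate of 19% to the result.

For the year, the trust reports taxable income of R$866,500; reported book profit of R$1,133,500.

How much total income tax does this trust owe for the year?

Alternative minimum tax:
  Base (reported book profit): R$1,133,500
  Less exemption R$68,000 → base R$1,065,500
  R$1,065,500 × 19% = R$202,445

Mainline income levy:
  R$503,000 × 13% = R$65,390
  R$85,000 × 27% = R$22,950
  R$278,500 × 36% = R$100,260
  → R$188,600

R$202,445 > R$188,600, so the alternative minimum tax is the binding amount.

R$202,445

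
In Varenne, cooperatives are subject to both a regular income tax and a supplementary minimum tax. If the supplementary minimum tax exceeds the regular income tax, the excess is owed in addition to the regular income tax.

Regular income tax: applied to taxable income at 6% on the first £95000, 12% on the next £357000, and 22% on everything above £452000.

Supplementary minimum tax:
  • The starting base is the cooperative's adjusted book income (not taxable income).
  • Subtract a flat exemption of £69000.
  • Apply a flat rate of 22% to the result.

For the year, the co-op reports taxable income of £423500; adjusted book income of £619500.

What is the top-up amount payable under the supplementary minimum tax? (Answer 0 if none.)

Regular income tax:
  £95000 × 6% = £5700
  £328500 × 12% = £39420
  → £45120

Supplementary minimum tax:
  Base (adjusted book income): £619500
  Less exemption £69000 → base £550500
  £550500 × 22% = £121110

Excess of supplementary minimum tax over regular income tax: £121110 − £45120 = £75990.

£75990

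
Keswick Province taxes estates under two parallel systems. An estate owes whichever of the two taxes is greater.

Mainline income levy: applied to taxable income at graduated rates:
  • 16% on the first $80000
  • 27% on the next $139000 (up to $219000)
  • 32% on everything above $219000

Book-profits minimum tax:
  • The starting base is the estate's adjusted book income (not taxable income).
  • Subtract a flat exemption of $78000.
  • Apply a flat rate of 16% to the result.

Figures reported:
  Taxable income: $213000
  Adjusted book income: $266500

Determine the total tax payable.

Mainline income levy:
  $80000 × 16% = $12800
  $133000 × 27% = $35910
  → $48710

Book-profits minimum tax:
  Base (adjusted book income): $266500
  Less exemption $78000 → base $188500
  $188500 × 16% = $30160

$48710 > $30160, so the mainline income levy governs.

$48710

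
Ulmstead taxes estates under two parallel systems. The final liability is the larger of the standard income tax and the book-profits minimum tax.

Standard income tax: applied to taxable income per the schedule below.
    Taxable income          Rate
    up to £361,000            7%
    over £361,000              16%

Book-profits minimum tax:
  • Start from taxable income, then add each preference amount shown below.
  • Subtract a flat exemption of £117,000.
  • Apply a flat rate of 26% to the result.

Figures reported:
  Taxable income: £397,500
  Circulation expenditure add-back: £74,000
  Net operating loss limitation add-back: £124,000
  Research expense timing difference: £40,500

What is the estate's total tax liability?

Standard income tax:
  £361,000 × 7% = £25,270
  £36,500 × 16% = £5,840
  → £31,110

Book-profits minimum tax:
  Adjusted income: £397,500 + £74,000 + £124,000 + £40,500 = £636,000
  Less exemption £117,000 → base £519,000
  £519,000 × 26% = £134,940

£134,940 > £31,110, so the book-profits minimum tax is the binding amount.

£134,940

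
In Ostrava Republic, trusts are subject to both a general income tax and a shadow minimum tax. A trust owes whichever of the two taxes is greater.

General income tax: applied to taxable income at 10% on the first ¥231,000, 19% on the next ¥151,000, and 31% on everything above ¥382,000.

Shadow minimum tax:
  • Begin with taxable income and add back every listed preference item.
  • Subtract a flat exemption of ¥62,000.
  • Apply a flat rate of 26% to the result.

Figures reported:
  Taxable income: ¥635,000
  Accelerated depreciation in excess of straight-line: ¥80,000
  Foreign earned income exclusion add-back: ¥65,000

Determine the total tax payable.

¥186,680

Shadow minimum tax:
  Adjusted income: ¥635,000 + ¥80,000 + ¥65,000 = ¥780,000
  Less exemption ¥62,000 → base ¥718,000
  ¥718,000 × 26% = ¥186,680

General income tax:
  ¥231,000 × 10% = ¥23,100
  ¥151,000 × 19% = ¥28,690
  ¥253,000 × 31% = ¥78,430
  → ¥130,220

¥186,680 > ¥130,220, so the shadow minimum tax is the binding amount.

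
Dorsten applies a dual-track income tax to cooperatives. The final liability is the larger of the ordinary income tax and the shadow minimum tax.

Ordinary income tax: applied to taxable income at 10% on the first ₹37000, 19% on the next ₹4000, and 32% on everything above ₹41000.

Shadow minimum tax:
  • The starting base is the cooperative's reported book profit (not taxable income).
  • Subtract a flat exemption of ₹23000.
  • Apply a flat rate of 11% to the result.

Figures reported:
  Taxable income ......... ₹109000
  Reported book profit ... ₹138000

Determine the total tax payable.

₹26220

Ordinary income tax:
  ₹37000 × 10% = ₹3700
  ₹4000 × 19% = ₹760
  ₹68000 × 32% = ₹21760
  → ₹26220

Shadow minimum tax:
  Base (reported book profit): ₹138000
  Less exemption ₹23000 → base ₹115000
  ₹115000 × 11% = ₹12650

₹26220 > ₹12650, so the ordinary income tax governs.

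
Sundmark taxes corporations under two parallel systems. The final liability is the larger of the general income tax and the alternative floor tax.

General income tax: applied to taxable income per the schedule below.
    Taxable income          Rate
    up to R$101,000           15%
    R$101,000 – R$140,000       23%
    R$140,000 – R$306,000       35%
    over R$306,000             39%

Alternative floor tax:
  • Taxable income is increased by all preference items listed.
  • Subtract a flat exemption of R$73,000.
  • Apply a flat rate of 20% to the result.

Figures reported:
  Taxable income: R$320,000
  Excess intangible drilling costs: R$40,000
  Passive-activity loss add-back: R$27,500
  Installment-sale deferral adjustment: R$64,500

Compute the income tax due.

General income tax:
  R$101,000 × 15% = R$15,150
  R$39,000 × 23% = R$8,970
  R$166,000 × 35% = R$58,100
  R$14,000 × 39% = R$5,460
  → R$87,680

Alternative floor tax:
  Adjusted income: R$320,000 + R$40,000 + R$27,500 + R$64,500 = R$452,000
  Less exemption R$73,000 → base R$379,000
  R$379,000 × 20% = R$75,800

R$87,680 > R$75,800, so the general income tax governs.

R$87,680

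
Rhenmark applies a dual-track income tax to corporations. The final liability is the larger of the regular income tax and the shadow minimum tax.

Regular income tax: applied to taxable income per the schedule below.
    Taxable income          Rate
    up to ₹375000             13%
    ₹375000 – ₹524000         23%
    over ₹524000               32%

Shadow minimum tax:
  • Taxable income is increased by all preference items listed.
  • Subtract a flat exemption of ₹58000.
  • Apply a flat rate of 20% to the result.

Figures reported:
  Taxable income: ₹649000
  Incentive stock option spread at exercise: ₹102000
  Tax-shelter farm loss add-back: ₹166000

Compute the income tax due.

Regular income tax:
  ₹375000 × 13% = ₹48750
  ₹149000 × 23% = ₹34270
  ₹125000 × 32% = ₹40000
  → ₹123020

Shadow minimum tax:
  Adjusted income: ₹649000 + ₹102000 + ₹166000 = ₹917000
  Less exemption ₹58000 → base ₹859000
  ₹859000 × 20% = ₹171800

₹171800 > ₹123020, so the shadow minimum tax is the binding amount.

₹171800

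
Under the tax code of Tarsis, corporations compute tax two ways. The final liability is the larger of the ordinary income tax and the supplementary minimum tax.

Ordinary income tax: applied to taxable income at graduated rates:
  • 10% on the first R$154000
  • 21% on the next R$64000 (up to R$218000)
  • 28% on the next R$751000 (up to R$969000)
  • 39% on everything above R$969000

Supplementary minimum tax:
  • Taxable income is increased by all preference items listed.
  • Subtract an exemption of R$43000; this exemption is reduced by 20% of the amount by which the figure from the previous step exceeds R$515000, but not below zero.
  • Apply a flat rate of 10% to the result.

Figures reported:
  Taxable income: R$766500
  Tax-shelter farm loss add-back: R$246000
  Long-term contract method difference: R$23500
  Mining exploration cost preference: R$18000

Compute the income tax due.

Supplementary minimum tax:
  Adjusted income: R$766500 + R$246000 + R$23500 + R$18000 = R$1054000
  Exemption: 20% × (R$1054000 − R$515000) = R$107800 ≥ R$43000, so the exemption is fully phased out
  Base: R$1054000 − R$0 = R$1054000
  R$1054000 × 10% = R$105400

Ordinary income tax:
  R$154000 × 10% = R$15400
  R$64000 × 21% = R$13440
  R$548500 × 28% = R$153580
  → R$182420

R$182420 > R$105400, so the ordinary income tax governs.

R$182420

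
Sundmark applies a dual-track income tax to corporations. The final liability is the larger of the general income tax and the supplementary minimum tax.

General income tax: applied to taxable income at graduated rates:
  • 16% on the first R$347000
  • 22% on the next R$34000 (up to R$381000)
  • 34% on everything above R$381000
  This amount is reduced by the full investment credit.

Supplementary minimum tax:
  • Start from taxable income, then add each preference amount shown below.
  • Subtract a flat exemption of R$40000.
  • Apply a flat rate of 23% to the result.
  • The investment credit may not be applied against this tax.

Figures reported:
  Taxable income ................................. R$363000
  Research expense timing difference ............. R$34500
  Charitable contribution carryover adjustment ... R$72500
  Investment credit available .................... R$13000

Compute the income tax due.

R$98900

General income tax:
  R$347000 × 16% = R$55520
  R$16000 × 22% = R$3520
  → R$59040
  Less investment credit R$13000 → R$46040

Supplementary minimum tax:
  Adjusted income: R$363000 + R$34500 + R$72500 = R$470000
  Less exemption R$40000 → base R$430000
  R$430000 × 23% = R$98900

R$98900 > R$46040, so the supplementary minimum tax is the binding amount.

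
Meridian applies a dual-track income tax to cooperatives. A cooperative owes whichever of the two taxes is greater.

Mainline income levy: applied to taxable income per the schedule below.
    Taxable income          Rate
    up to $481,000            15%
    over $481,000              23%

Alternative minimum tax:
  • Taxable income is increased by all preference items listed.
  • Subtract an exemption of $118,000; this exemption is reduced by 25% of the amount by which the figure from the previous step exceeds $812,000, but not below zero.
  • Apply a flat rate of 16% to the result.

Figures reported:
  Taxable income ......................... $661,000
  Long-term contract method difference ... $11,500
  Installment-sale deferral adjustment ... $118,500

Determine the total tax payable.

Alternative minimum tax:
  Adjusted income: $661,000 + $11,500 + $118,500 = $791,000
  Exemption: $791,000 ≤ $812,000, so full $118,000 applies
  Base: $791,000 − $118,000 = $673,000
  $673,000 × 16% = $107,680

Mainline income levy:
  $481,000 × 15% = $72,150
  $180,000 × 23% = $41,400
  → $113,550

$113,550 > $107,680, so the mainline income levy governs.

$113,550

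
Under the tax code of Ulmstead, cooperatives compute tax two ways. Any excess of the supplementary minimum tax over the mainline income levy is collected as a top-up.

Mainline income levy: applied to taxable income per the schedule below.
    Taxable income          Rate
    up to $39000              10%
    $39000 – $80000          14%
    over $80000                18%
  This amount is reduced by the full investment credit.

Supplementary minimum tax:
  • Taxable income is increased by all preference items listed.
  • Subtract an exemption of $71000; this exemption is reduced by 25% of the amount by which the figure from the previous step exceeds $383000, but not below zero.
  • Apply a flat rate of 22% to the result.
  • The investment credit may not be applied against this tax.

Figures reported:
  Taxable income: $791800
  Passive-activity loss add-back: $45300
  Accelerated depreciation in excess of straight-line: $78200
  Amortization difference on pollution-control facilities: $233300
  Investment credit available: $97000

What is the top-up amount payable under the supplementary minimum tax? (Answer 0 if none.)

Mainline income levy:
  $39000 × 10% = $3900
  $41000 × 14% = $5740
  $711800 × 18% = $128124
  → $137764
  Less investment credit $97000 → $40764

Supplementary minimum tax:
  Adjusted income: $791800 + $45300 + $78200 + $233300 = $1148600
  Exemption: 25% × ($1148600 − $383000) = $191400 ≥ $71000, so the exemption is fully phased out
  Base: $1148600 − $0 = $1148600
  $1148600 × 22% = $252692

Excess of supplementary minimum tax over mainline income levy: $252692 − $40764 = $211928.

$211928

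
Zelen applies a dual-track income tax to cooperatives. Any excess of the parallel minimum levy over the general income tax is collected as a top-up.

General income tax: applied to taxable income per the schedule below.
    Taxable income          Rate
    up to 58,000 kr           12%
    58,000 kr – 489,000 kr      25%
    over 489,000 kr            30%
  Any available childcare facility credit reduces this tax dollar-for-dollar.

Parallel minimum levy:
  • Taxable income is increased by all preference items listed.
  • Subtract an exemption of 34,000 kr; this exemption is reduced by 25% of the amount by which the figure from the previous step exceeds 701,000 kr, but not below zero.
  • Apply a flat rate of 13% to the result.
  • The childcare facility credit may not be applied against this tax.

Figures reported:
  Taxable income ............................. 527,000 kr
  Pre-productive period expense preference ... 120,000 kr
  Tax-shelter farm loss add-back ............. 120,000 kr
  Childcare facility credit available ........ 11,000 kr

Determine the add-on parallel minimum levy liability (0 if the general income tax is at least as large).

General income tax:
  58,000 kr × 12% = 6,960 kr
  431,000 kr × 25% = 107,750 kr
  38,000 kr × 30% = 11,400 kr
  → 126,110 kr
  Less childcare facility credit 11,000 kr → 115,110 kr

Parallel minimum levy:
  Adjusted income: 527,000 kr + 120,000 kr + 120,000 kr = 767,000 kr
  Exemption: 34,000 kr − 25% × (767,000 kr − 701,000 kr) = 34,000 kr − 16,500 kr = 17,500 kr
  Base: 767,000 kr − 17,500 kr = 749,500 kr
  749,500 kr × 13% = 97,435 kr

97,435 kr ≤ 115,110 kr, so no add-on is due.

0 kr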